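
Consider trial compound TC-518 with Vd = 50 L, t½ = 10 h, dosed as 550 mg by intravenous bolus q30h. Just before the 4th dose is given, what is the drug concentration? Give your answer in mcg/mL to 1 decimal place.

f = (1/2)^(τ/t½) = (1/2)^(30/10) ≈ 0.1250.
C₀ = D/Vd = 550/50 ≈ 11.000 mcg/mL.
Before the 4th dose, 3 doses have been given. Superposition: Cmin = C₀·(f + f² + … + f^3).
≈ 11.000 × (0.1250 + 0.0156 + 0.0020) ≈ 11.000 × 0.1426 ≈ 1.569 mcg/mL.

1.6 mcg/mL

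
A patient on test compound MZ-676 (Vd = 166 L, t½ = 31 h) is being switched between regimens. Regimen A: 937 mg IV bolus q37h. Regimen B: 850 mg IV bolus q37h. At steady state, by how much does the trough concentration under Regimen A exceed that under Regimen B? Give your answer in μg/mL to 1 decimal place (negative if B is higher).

Regimen A: f = (1/2)^(37/31) ≈ 0.4372; Cmin,ss = (937/166)·f/(1−f) ≈ 4.385 μg/mL.
Regimen B: f = (1/2)^(37/31) ≈ 0.4372; Cmin,ss = (850/166)·f/(1−f) ≈ 3.978 μg/mL.
Difference ≈ 4.385 − 3.978 ≈ 0.407 μg/mL.

0.4 μg/mL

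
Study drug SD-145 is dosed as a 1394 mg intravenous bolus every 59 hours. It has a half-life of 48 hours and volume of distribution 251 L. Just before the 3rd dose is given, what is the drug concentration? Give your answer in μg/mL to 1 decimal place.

3.4 μg/mL

f = (1/2)^(τ/t½) = (1/2)^(59/48) ≈ 0.4266.
C₀ = D/Vd = 1394/251 ≈ 5.554 μg/mL.
Before the 3rd dose, 2 doses have been given. Superposition: Cmin = C₀·(f + f²).
≈ 5.554 × (0.4266 + 0.1820) ≈ 5.554 × 0.6086 ≈ 3.380 μg/mL.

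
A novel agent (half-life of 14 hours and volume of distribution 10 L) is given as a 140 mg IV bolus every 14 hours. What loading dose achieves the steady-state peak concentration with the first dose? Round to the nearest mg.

280 mg

f = (1/2)^(14/14) ≈ 0.500000; accumulation ratio R = 1/(1−f) ≈ 2.00000.
Loading dose to hit Cmax,ss on first dose: D_load = D_maint·R ≈ 140 × 2.00000 ≈ 280.00 mg.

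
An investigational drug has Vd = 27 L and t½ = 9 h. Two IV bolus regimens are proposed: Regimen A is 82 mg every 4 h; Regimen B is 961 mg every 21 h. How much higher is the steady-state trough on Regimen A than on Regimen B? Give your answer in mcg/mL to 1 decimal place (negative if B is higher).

Regimen A: f = (1/2)^(4/9) ≈ 0.7349; Cmin,ss = (82/27)·f/(1−f) ≈ 8.419 mcg/mL.
Regimen B: f = (1/2)^(21/9) ≈ 0.1984; Cmin,ss = (961/27)·f/(1−f) ≈ 8.809 mcg/mL.
Difference ≈ 8.419 − 8.809 ≈ -0.390 mcg/mL.

-0.4 mcg/mL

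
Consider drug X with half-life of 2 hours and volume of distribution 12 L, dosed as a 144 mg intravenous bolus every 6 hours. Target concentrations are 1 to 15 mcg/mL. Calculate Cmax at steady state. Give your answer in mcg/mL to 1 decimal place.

13.7 mcg/mL

The dosing interval is 3 half-lives, so f = 2^(−3) = 0.125.
At steady state, R = 1/(1 − 0.125) = 8/7.
Single-dose peak C₀ = D/Vd = 144/12 = 12 mcg/mL.
Steady-state peak Cmax,ss = C₀·R = 12 × 8/7 ≈ 13.714 mcg/mL.
Peak 13.7 mcg/mL vs MTC 15 mcg/mL: below toxic threshold.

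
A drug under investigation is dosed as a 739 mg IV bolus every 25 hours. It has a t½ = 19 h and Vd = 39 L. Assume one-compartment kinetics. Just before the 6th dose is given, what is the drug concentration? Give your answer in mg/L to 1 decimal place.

12.6 mg/L

f = (1/2)^(τ/t½) = (1/2)^(25/19) ≈ 0.4017.
C₀ = D/Vd = 739/39 ≈ 18.949 mg/L.
Before the 6th dose, 5 doses have been given. Superposition: Cmin = C₀·(f + f² + … + f^5).
≈ 18.949 × (0.4017 + 0.1614 + 0.0648 + 0.0260 + 0.0105) ≈ 18.949 × 0.6644 ≈ 12.590 mg/L.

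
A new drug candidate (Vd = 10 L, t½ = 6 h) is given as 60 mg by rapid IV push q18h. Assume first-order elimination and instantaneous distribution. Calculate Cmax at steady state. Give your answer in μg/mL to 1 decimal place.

τ = 18 h = 3 half-lives, so f = (1/2)^3 = 0.125.
At steady state, R = 1/(1 − 0.125) = 8/7.
Single-dose peak C₀ = D/Vd = 60/10 = 6 μg/mL.
Steady-state peak Cmax,ss = C₀·R = 6 × 8/7 ≈ 6.857 μg/mL.

6.9 μg/mL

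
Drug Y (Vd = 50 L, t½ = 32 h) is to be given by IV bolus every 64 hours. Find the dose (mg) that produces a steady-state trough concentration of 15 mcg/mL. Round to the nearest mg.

τ/t½ = 64/32 ≈ 2, so f = (1/2)^(64/32) ≈ 0.250000.
Cmin,ss = (D/Vd)·f/(1−f), so D = Cmin,ss·Vd·(1−f)/f.
D = 15 × 50 × (1−f)/f ≈ 15 × 50 × 3.00000 ≈ 2250.00 mg.

2250 mg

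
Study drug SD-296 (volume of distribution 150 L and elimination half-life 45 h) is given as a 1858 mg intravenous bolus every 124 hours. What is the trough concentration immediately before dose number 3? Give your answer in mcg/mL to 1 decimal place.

f = (1/2)^(τ/t½) = (1/2)^(124/45) ≈ 0.1481.
C₀ = D/Vd = 1858/150 ≈ 12.387 mcg/mL.
Before the 3rd dose, 2 doses have been given. Superposition: Cmin = C₀·(f + f²).
≈ 12.387 × (0.1481 + 0.0219) ≈ 12.387 × 0.1700 ≈ 2.106 mcg/mL.

2.1 mcg/mL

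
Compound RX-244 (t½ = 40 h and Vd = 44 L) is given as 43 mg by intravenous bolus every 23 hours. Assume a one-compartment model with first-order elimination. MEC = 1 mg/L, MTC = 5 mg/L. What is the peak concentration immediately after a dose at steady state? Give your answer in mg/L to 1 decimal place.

3.0 mg/L

k = ln2/t½ = ln2/40 ≈ 0.017329 h⁻¹; fraction remaining f = e^(−kτ) = e^(−0.017329×23) ≈ 0.6713.
At steady state, accumulation factor R = 1/(1 − e^(−kτ)) ≈ 3.0423.
Single-dose peak C₀ = D/Vd = 43/44 ≈ 0.977 mg/L.
Cmax,ss = C₀/(1 − f) ≈ 0.977/0.3287 ≈ 2.972 mg/L.
Peak 3.0 mg/L vs MTC 5 mg/L: below toxic threshold.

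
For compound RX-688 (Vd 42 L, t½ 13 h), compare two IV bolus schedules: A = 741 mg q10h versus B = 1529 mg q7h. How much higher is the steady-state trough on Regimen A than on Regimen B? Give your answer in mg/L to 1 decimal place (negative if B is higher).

-55.4 mg/L

Regimen A: f = (1/2)^(10/13) ≈ 0.5867; Cmin,ss = (741/42)·f/(1−f) ≈ 25.045 mg/L.
Regimen B: f = (1/2)^(7/13) ≈ 0.6885; Cmin,ss = (1529/42)·f/(1−f) ≈ 80.464 mg/L.
Difference ≈ 25.045 − 80.464 ≈ -55.419 mg/L.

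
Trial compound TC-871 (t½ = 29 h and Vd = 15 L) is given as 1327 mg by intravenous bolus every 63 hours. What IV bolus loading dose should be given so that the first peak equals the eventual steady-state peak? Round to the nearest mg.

1705 mg

f = (1/2)^(63/29) ≈ 0.221839; accumulation ratio R = 1/(1−f) ≈ 1.28508.
Loading dose to hit Cmax,ss on first dose: D_load = D_maint·R ≈ 1327 × 1.28508 ≈ 1705.30 mg.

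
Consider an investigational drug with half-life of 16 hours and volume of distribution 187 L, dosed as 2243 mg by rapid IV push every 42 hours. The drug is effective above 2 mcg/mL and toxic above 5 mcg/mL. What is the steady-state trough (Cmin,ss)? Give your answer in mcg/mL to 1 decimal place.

Over one 42-h interval, 42/16 ≈ 2.625 half-lives elapse, leaving f ≈ 0.1621 of each dose.
Each bolus raises the concentration by D/Vd = 2243/187 ≈ 11.995 mcg/mL.
Steady-state trough Cmin,ss = C₀·f/(1−f) ≈ 11.995 × 0.1621/0.8379 ≈ 2.321 mcg/mL.
Trough 2.3 mcg/mL vs MEC 2 mcg/mL: adequate.

2.3 mcg/mL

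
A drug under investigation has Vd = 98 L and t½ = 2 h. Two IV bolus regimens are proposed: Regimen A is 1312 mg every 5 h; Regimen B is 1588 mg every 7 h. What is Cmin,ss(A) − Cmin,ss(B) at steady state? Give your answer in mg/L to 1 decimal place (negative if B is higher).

Regimen A: f = (1/2)^(5/2) ≈ 0.1768; Cmin,ss = (1312/98)·f/(1−f) ≈ 2.875 mg/L.
Regimen B: f = (1/2)^(7/2) ≈ 0.0884; Cmin,ss = (1588/98)·f/(1−f) ≈ 1.571 mg/L.
Difference ≈ 2.875 − 1.571 ≈ 1.304 mg/L.

1.3 mg/L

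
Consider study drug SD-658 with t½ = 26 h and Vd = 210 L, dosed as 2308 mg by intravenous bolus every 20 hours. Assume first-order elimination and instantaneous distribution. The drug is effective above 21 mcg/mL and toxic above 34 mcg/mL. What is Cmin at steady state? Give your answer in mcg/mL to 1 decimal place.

15.6 mcg/mL

Over one 20-h interval, 20/26 ≈ 0.76923 half-lives elapse, leaving f ≈ 0.5867 of each dose.
Each bolus raises the concentration by D/Vd = 2308/210 ≈ 10.990 mcg/mL.
Steady-state trough Cmin,ss = C₀·f/(1−f) ≈ 10.990 × 0.5867/0.4133 ≈ 15.601 mcg/mL.
Trough 15.6 mcg/mL vs MEC 21 mcg/mL: subtherapeutic.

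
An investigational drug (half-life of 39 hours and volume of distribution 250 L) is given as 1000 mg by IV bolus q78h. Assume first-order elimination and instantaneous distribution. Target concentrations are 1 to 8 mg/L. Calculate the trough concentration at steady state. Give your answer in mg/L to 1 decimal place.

1.3 mg/L

The dosing interval is 2 half-lives, so f = 2^(−2) = 0.25.
Accumulation ratio R = 1/(1 − f) = 1/0.75 = 4/3.
Single-dose peak C₀ = D/Vd = 1000/250 = 4 mg/L.
Steady-state peak Cmax,ss = C₀·R = 4 × 4/3 ≈ 5.333 mg/L.
Steady-state trough Cmin,ss = Cmax,ss·f ≈ 5.333 × 0.25 ≈ 1.333 mg/L.
Trough 1.3 mg/L vs MEC 1 mg/L: adequate.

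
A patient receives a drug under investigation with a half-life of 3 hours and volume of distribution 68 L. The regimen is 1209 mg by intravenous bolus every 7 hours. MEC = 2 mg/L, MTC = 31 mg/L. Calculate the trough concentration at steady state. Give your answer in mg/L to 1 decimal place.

4.4 mg/L

k = ln2/t½ = ln2/3 ≈ 0.231049 h⁻¹; fraction remaining f = e^(−kτ) = e^(−0.231049×7) ≈ 0.1984.
Each bolus raises the concentration by D/Vd = 1209/68 ≈ 17.779 mg/L.
Steady-state trough Cmin,ss = C₀·f/(1−f) ≈ 17.779 × 0.1984/0.8016 ≈ 4.400 mg/L.
Trough 4.4 mg/L vs MEC 2 mg/L: adequate.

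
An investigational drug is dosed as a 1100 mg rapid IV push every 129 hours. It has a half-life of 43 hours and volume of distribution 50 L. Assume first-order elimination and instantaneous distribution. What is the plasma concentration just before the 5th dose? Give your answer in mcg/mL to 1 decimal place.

f = (1/2)^(τ/t½) = (1/2)^(129/43) ≈ 0.1250.
C₀ = D/Vd = 1100/50 ≈ 22.000 mcg/mL.
Before the 5th dose, 4 doses have been given. Superposition: Cmin = C₀·(f + f² + … + f^4).
≈ 22.000 × (0.1250 + 0.0156 + 0.0020 + 0.0002) ≈ 22.000 × 0.1428 ≈ 3.142 mcg/mL.

3.1 mcg/mL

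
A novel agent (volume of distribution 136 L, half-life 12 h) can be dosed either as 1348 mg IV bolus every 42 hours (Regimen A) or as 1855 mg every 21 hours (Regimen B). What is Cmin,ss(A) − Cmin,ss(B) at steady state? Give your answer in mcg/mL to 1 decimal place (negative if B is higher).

-4.8 mcg/mL

Regimen A: f = (1/2)^(42/12) ≈ 0.0884; Cmin,ss = (1348/136)·f/(1−f) ≈ 0.961 mcg/mL.
Regimen B: f = (1/2)^(21/12) ≈ 0.2973; Cmin,ss = (1855/136)·f/(1−f) ≈ 5.771 mcg/mL.
Difference ≈ 0.961 − 5.771 ≈ -4.810 mcg/mL.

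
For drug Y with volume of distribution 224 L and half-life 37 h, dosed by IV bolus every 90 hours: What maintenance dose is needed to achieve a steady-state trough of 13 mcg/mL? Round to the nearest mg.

12807 mg

τ/t½ = 90/37 ≈ 2.4324, so f = (1/2)^(90/37) ≈ 0.185253.
Cmin,ss = (D/Vd)·f/(1−f), so D = Cmin,ss·Vd·(1−f)/f.
D = 13 × 224 × (1−f)/f ≈ 13 × 224 × 4.39802 ≈ 12807.03 mg.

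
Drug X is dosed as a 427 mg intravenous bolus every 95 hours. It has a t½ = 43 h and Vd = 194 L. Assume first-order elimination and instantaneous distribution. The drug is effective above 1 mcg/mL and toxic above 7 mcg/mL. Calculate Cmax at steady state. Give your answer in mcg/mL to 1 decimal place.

2.8 mcg/mL

τ/t½ = 95/43 ≈ 2.2093, so fraction remaining f = (1/2)^(95/43) ≈ 0.2162.
At steady state, accumulation factor R = 1/(1 − e^(−kτ)) ≈ 1.2758.
Single-dose peak C₀ = D/Vd = 427/194 ≈ 2.201 mcg/mL.
Cmax,ss = C₀/(1 − f) ≈ 2.201/0.7838 ≈ 2.808 mcg/mL.
Peak 2.8 mcg/mL vs MTC 7 mcg/mL: below toxic threshold.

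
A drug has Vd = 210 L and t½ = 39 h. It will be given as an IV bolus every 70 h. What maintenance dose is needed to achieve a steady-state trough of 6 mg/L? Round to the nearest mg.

τ/t½ = 70/39 ≈ 1.7949, so f = (1/2)^(70/39) ≈ 0.288197.
Cmin,ss = (D/Vd)·f/(1−f), so D = Cmin,ss·Vd·(1−f)/f.
D = 6 × 210 × (1−f)/f ≈ 6 × 210 × 2.46985 ≈ 3112.01 mg.

3112 mg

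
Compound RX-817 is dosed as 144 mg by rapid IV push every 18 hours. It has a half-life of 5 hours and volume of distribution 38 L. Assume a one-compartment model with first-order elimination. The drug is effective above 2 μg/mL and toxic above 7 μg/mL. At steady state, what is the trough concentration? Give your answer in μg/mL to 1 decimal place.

τ/t½ = 18/5 ≈ 3.6, so fraction remaining f = (1/2)^(18/5) ≈ 0.0825.
Single-dose peak C₀ = D/Vd = 144/38 ≈ 3.789 μg/mL.
Steady-state trough Cmin,ss = C₀·f/(1−f) ≈ 3.789 × 0.0825/0.9175 ≈ 0.341 μg/mL.
Trough 0.3 μg/mL vs MEC 2 μg/mL: subtherapeutic.

0.3 μg/mL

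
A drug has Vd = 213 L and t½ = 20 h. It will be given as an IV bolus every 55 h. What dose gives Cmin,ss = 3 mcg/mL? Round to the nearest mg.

3660 mg

τ/t½ = 55/20 ≈ 2.75, so f = (1/2)^(55/20) ≈ 0.148651.
Cmin,ss = (D/Vd)·f/(1−f), so D = Cmin,ss·Vd·(1−f)/f.
D = 3 × 213 × (1−f)/f ≈ 3 × 213 × 5.72717 ≈ 3659.66 mg.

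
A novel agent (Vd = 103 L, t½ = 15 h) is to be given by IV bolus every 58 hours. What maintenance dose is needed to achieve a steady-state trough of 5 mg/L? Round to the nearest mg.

6998 mg

τ/t½ = 58/15 ≈ 3.8667, so f = (1/2)^(58/15) ≈ 0.068552.
Cmin,ss = (D/Vd)·f/(1−f), so D = Cmin,ss·Vd·(1−f)/f.
D = 5 × 103 × (1−f)/f ≈ 5 × 103 × 13.58747 ≈ 6997.55 mg.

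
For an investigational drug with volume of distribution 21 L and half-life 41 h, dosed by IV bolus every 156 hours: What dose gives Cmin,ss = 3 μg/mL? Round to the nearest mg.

817 mg

τ/t½ = 156/41 ≈ 3.8049, so f = (1/2)^(156/41) ≈ 0.071551.
Cmin,ss = (D/Vd)·f/(1−f), so D = Cmin,ss·Vd·(1−f)/f.
D = 3 × 21 × (1−f)/f ≈ 3 × 21 × 12.97605 ≈ 817.49 mg.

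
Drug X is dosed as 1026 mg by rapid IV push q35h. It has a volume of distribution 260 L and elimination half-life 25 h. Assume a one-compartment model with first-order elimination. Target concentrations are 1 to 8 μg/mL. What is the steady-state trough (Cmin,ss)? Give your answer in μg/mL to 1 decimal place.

2.4 μg/mL

Over one 35-h interval, 35/25 ≈ 1.4 half-lives elapse, leaving f ≈ 0.3789 of each dose.
At steady state, accumulation factor R = 1/(1 − e^(−kτ)) ≈ 1.6100.
Single-dose peak C₀ = D/Vd = 1026/260 ≈ 3.946 μg/mL.
Cmax,ss = C₀/(1 − f) ≈ 3.946/0.6211 ≈ 6.353 μg/mL.
One interval later, Cmin,ss = Cmax,ss·e^(−kτ) ≈ 6.353 × 0.3789 ≈ 2.407 μg/mL.
Trough 2.4 μg/mL vs MEC 1 μg/mL: adequate.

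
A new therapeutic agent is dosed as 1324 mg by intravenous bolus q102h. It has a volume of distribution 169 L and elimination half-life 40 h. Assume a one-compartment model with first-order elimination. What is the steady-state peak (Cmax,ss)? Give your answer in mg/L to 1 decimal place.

Over one 102-h interval, 102/40 ≈ 2.55 half-lives elapse, leaving f ≈ 0.1708 of each dose.
Accumulation ratio R = 1/(1 − f) ≈ 1/0.8292 ≈ 1.2060.
Each bolus raises the concentration by D/Vd = 1324/169 ≈ 7.834 mg/L.
Steady-state peak Cmax,ss = C₀·R ≈ 7.834 × 1.2060 ≈ 9.448 mg/L.

9.4 mg/L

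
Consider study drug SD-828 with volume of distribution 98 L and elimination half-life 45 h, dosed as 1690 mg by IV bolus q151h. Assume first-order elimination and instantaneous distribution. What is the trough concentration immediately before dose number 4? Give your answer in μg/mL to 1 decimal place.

f = (1/2)^(τ/t½) = (1/2)^(151/45) ≈ 0.0977.
C₀ = D/Vd = 1690/98 ≈ 17.245 μg/mL.
Before the 4th dose, 3 doses have been given. Superposition: Cmin = C₀·(f + f² + … + f^3).
≈ 17.245 × (0.0977 + 0.0095 + 0.0009) ≈ 17.245 × 0.1081 ≈ 1.864 μg/mL.

1.9 μg/mL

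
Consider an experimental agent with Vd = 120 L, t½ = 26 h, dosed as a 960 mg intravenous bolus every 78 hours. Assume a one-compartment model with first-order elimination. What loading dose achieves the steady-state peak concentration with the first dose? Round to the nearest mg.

1097 mg

f = (1/2)^(78/26) ≈ 0.125000; accumulation ratio R = 1/(1−f) ≈ 1.14286.
Loading dose to hit Cmax,ss on first dose: D_load = D_maint·R ≈ 960 × 1.14286 ≈ 1097.15 mg.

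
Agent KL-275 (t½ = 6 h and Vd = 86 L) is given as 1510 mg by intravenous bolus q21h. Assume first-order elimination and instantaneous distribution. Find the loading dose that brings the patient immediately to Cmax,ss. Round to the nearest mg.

1656 mg

f = (1/2)^(21/6) ≈ 0.088388; accumulation ratio R = 1/(1−f) ≈ 1.09696.
Loading dose to hit Cmax,ss on first dose: D_load = D_maint·R ≈ 1510 × 1.09696 ≈ 1656.41 mg.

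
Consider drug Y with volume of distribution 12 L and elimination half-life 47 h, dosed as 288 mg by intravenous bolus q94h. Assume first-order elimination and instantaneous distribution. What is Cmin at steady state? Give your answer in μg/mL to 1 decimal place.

8.0 μg/mL

The dosing interval is 2 half-lives, so f = 2^(−2) = 0.25.
Accumulation ratio R = 1/(1 − f) = 1/0.75 = 4/3.
Single-dose peak C₀ = D/Vd = 288/12 = 24 μg/mL.
Steady-state peak Cmax,ss = C₀·R = 24 × 4/3 ≈ 32.000 μg/mL.
Steady-state trough Cmin,ss = Cmax,ss·f ≈ 32.000 × 0.25 ≈ 8.000 μg/mL.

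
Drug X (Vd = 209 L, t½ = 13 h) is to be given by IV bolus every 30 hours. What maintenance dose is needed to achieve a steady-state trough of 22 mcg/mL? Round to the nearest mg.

τ/t½ = 30/13 ≈ 2.3077, so f = (1/2)^(30/13) ≈ 0.201983.
Cmin,ss = (D/Vd)·f/(1−f), so D = Cmin,ss·Vd·(1−f)/f.
D = 22 × 209 × (1−f)/f ≈ 22 × 209 × 3.95091 ≈ 18166.28 mg.

18166 mg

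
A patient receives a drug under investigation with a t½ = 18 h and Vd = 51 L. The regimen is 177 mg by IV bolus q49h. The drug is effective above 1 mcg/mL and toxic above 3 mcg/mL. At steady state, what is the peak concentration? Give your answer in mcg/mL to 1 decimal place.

4.1 mcg/mL

Over one 49-h interval, 49/18 ≈ 2.7222 half-lives elapse, leaving f ≈ 0.1515 of each dose.
Accumulation ratio R = 1/(1 − f) ≈ 1/0.8485 ≈ 1.1786.
Single-dose peak C₀ = D/Vd = 177/51 ≈ 3.471 mcg/mL.
Steady-state peak Cmax,ss = C₀·R ≈ 3.471 × 1.1786 ≈ 4.091 mcg/mL.
Peak 4.1 mcg/mL vs MTC 3 mcg/mL: exceeds toxic threshold.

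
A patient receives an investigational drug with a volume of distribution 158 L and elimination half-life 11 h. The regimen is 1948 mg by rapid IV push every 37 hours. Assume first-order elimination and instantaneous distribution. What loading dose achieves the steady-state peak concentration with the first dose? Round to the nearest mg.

2158 mg

f = (1/2)^(37/11) ≈ 0.097150; accumulation ratio R = 1/(1−f) ≈ 1.10760.
Loading dose to hit Cmax,ss on first dose: D_load = D_maint·R ≈ 1948 × 1.10760 ≈ 2157.60 mg.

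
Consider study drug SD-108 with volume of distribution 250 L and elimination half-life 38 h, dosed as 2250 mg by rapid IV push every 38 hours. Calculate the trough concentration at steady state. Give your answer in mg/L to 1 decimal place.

τ = 38 h = 1 half-life, so f = (1/2)^1 = 0.5.
Accumulation ratio R = 1/(1 − f) = 1/0.5 = 2/1.
Single-dose peak C₀ = D/Vd = 2250/250 = 9 mg/L.
Steady-state peak Cmax,ss = C₀·R = 9 × 2/1 ≈ 18.000 mg/L.
Steady-state trough Cmin,ss = Cmax,ss·f ≈ 18.000 × 0.5 ≈ 9.000 mg/L.

9.0 mg/L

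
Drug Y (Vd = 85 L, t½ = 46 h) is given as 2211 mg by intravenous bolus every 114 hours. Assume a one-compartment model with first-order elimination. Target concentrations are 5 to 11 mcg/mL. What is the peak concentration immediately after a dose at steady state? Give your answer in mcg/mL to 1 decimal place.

τ/t½ = 114/46 ≈ 2.4783, so fraction remaining f = (1/2)^(114/46) ≈ 0.1795.
Accumulation ratio R = 1/(1 − f) ≈ 1/0.8205 ≈ 1.2188.
Single-dose peak C₀ = D/Vd = 2211/85 ≈ 26.012 mcg/mL.
Steady-state peak Cmax,ss = C₀·R ≈ 26.012 × 1.2188 ≈ 31.703 mcg/mL.
Peak 31.7 mcg/mL vs MTC 11 mcg/mL: exceeds toxic threshold.

31.7 mcg/mL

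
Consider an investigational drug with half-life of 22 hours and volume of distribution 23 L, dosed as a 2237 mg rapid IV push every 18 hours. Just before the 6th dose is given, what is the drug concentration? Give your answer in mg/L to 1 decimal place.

120.0 mg/L

f = (1/2)^(τ/t½) = (1/2)^(18/22) ≈ 0.5672.
C₀ = D/Vd = 2237/23 ≈ 97.261 mg/L.
Before the 6th dose, 5 doses have been given. Superposition: Cmin = C₀·(f + f² + … + f^5).
≈ 97.261 × (0.5672 + 0.3217 + 0.1825 + 0.1035 + 0.0587) ≈ 97.261 × 1.2336 ≈ 119.981 mg/L.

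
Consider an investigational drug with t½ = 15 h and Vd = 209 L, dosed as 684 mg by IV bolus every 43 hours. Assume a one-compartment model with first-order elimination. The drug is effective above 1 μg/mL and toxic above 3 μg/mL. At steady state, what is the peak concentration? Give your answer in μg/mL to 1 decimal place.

τ/t½ = 43/15 ≈ 2.8667, so fraction remaining f = (1/2)^(43/15) ≈ 0.1371.
Accumulation ratio R = 1/(1 − f) ≈ 1/0.8629 ≈ 1.1589.
Each bolus raises the concentration by D/Vd = 684/209 ≈ 3.273 μg/mL.
Cmax,ss = C₀/(1 − f) ≈ 3.273/0.8629 ≈ 3.793 μg/mL.
Peak 3.8 μg/mL vs MTC 3 μg/mL: exceeds toxic threshold.

3.8 μg/mL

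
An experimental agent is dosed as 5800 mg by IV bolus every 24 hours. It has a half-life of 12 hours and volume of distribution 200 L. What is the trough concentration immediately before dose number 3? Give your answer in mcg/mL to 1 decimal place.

9.1 mcg/mL

f = (1/2)^(τ/t½) = (1/2)^(24/12) ≈ 0.2500.
C₀ = D/Vd = 5800/200 ≈ 29.000 mcg/mL.
Before the 3rd dose, 2 doses have been given. Superposition: Cmin = C₀·(f + f²).
≈ 29.000 × (0.2500 + 0.0625) ≈ 29.000 × 0.3125 ≈ 9.062 mcg/mL.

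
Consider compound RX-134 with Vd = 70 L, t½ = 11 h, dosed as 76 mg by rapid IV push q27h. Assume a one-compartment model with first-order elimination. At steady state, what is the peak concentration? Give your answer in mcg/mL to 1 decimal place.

1.3 mcg/mL

Over one 27-h interval, 27/11 ≈ 2.4545 half-lives elapse, leaving f ≈ 0.1824 of each dose.
Accumulation ratio R = 1/(1 − f) ≈ 1/0.8176 ≈ 1.2231.
Single-dose peak C₀ = D/Vd = 76/70 ≈ 1.086 mcg/mL.
Cmax,ss = C₀/(1 − f) ≈ 1.086/0.8176 ≈ 1.328 mcg/mL.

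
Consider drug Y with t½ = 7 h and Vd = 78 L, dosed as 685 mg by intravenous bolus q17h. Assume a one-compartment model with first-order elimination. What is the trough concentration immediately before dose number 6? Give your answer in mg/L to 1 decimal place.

2.0 mg/L

f = (1/2)^(τ/t½) = (1/2)^(17/7) ≈ 0.1857.
C₀ = D/Vd = 685/78 ≈ 8.782 mg/L.
Before the 6th dose, 5 doses have been given. Superposition: Cmin = C₀·(f + f² + … + f^5).
≈ 8.782 × (0.1857 + 0.0345 + 0.0064 + 0.0012 + 0.0002) ≈ 8.782 × 0.2280 ≈ 2.002 mg/L.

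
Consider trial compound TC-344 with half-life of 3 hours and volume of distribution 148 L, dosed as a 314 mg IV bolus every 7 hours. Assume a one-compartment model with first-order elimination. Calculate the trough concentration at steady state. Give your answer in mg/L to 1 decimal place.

0.5 mg/L

τ/t½ = 7/3 ≈ 2.3333, so fraction remaining f = (1/2)^(7/3) ≈ 0.1984.
Accumulation ratio R = 1/(1 − f) ≈ 1/0.8016 ≈ 1.2475.
Single-dose peak C₀ = D/Vd = 314/148 ≈ 2.122 mg/L.
Cmax,ss = C₀/(1 − f) ≈ 2.122/0.8016 ≈ 2.647 mg/L.
One interval later, Cmin,ss = Cmax,ss·e^(−kτ) ≈ 2.647 × 0.1984 ≈ 0.525 mg/L.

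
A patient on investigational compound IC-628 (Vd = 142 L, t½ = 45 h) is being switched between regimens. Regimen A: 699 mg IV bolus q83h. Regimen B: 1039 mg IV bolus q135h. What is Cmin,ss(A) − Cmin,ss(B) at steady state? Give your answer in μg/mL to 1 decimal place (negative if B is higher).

0.9 μg/mL

Regimen A: f = (1/2)^(83/45) ≈ 0.2785; Cmin,ss = (699/142)·f/(1−f) ≈ 1.900 μg/mL.
Regimen B: f = (1/2)^(135/45) ≈ 0.1250; Cmin,ss = (1039/142)·f/(1−f) ≈ 1.045 μg/mL.
Difference ≈ 1.900 − 1.045 ≈ 0.855 μg/mL.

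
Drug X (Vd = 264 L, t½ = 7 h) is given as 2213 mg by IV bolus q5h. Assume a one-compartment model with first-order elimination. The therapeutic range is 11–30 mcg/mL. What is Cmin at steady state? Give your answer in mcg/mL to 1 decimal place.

13.1 mcg/mL

k = ln2/t½ = ln2/7 ≈ 0.099021 h⁻¹; fraction remaining f = e^(−kτ) = e^(−0.099021×5) ≈ 0.6095.
Accumulation ratio R = 1/(1 − f) ≈ 1/0.3905 ≈ 2.5608.
Single-dose peak C₀ = D/Vd = 2213/264 ≈ 8.383 mcg/mL.
Steady-state peak Cmax,ss = C₀·R ≈ 8.383 × 2.5608 ≈ 21.467 mcg/mL.
One interval later, Cmin,ss = Cmax,ss·e^(−kτ) ≈ 21.467 × 0.6095 ≈ 13.084 mcg/mL.
Trough 13.1 mcg/mL vs MEC 11 mcg/mL: adequate.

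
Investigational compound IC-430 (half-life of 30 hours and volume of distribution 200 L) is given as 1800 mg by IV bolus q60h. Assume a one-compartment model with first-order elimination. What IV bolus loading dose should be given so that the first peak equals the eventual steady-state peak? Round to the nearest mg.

f = (1/2)^(60/30) ≈ 0.250000; accumulation ratio R = 1/(1−f) ≈ 1.33333.
Loading dose to hit Cmax,ss on first dose: D_load = D_maint·R ≈ 1800 × 1.33333 ≈ 2399.99 mg.

2400 mg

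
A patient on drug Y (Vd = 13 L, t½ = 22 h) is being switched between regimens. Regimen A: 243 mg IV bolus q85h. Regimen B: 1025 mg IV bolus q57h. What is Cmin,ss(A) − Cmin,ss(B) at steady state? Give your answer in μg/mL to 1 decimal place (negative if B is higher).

-14.3 μg/mL

Regimen A: f = (1/2)^(85/22) ≈ 0.0687; Cmin,ss = (243/13)·f/(1−f) ≈ 1.379 μg/mL.
Regimen B: f = (1/2)^(57/22) ≈ 0.1660; Cmin,ss = (1025/13)·f/(1−f) ≈ 15.694 μg/mL.
Difference ≈ 1.379 − 15.694 ≈ -14.315 μg/mL.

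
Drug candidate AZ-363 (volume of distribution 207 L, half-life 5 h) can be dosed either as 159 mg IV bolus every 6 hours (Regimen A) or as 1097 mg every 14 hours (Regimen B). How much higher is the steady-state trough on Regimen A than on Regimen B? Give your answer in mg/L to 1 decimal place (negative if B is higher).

Regimen A: f = (1/2)^(6/5) ≈ 0.4353; Cmin,ss = (159/207)·f/(1−f) ≈ 0.592 mg/L.
Regimen B: f = (1/2)^(14/5) ≈ 0.1436; Cmin,ss = (1097/207)·f/(1−f) ≈ 0.889 mg/L.
Difference ≈ 0.592 − 0.889 ≈ -0.297 mg/L.

-0.3 mg/L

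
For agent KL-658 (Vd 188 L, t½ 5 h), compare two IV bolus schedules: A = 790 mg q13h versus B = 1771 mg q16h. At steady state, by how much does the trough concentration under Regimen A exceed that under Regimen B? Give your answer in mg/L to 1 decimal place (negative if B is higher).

-0.3 mg/L

Regimen A: f = (1/2)^(13/5) ≈ 0.1649; Cmin,ss = (790/188)·f/(1−f) ≈ 0.830 mg/L.
Regimen B: f = (1/2)^(16/5) ≈ 0.1088; Cmin,ss = (1771/188)·f/(1−f) ≈ 1.150 mg/L.
Difference ≈ 0.830 − 1.150 ≈ -0.320 mg/L.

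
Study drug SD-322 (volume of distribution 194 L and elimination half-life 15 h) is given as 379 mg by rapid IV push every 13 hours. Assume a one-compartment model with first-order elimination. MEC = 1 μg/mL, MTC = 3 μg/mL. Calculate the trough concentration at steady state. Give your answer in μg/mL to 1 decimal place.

τ/t½ = 13/15 ≈ 0.86667, so fraction remaining f = (1/2)^(13/15) ≈ 0.5484.
At steady state, accumulation factor R = 1/(1 − e^(−kτ)) ≈ 2.2143.
Single-dose peak C₀ = D/Vd = 379/194 ≈ 1.954 μg/mL.
Steady-state peak Cmax,ss = C₀·R ≈ 1.954 × 2.2143 ≈ 4.327 μg/mL.
One interval later, Cmin,ss = Cmax,ss·e^(−kτ) ≈ 4.327 × 0.5484 ≈ 2.373 μg/mL.
Trough 2.4 μg/mL vs MEC 1 μg/mL: adequate.

2.4 μg/mL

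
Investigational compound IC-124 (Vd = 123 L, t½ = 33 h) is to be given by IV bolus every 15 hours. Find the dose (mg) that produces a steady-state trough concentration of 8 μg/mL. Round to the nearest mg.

364 mg

τ/t½ = 15/33 ≈ 0.45455, so f = (1/2)^(15/33) ≈ 0.729740.
Cmin,ss = (D/Vd)·f/(1−f), so D = Cmin,ss·Vd·(1−f)/f.
D = 8 × 123 × (1−f)/f ≈ 8 × 123 × 0.37035 ≈ 364.42 mg.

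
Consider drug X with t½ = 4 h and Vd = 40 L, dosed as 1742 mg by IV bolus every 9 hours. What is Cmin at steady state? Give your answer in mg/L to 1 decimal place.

11.6 mg/L

τ/t½ = 9/4 ≈ 2.25, so fraction remaining f = (1/2)^(9/4) ≈ 0.2102.
Each bolus raises the concentration by D/Vd = 1742/40 ≈ 43.550 mg/L.
Steady-state trough Cmin,ss = C₀·f/(1−f) ≈ 43.550 × 0.2102/0.7898 ≈ 11.591 mg/L.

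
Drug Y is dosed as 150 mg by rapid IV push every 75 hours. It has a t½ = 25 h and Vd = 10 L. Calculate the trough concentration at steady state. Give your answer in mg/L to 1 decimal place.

The dosing interval is 3 half-lives, so f = 2^(−3) = 0.125.
Accumulation ratio R = 1/(1 − f) = 1/0.875 = 8/7.
Single-dose peak C₀ = D/Vd = 150/10 = 15 mg/L.
Steady-state peak Cmax,ss = C₀·R = 15 × 8/7 ≈ 17.143 mg/L.
Steady-state trough Cmin,ss = Cmax,ss·f ≈ 17.143 × 0.125 ≈ 2.143 mg/L.

2.1 mg/L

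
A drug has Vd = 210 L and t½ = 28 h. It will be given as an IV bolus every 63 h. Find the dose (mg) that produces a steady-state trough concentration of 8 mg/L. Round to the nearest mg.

τ/t½ = 63/28 ≈ 2.25, so f = (1/2)^(63/28) ≈ 0.210224.
Cmin,ss = (D/Vd)·f/(1−f), so D = Cmin,ss·Vd·(1−f)/f.
D = 8 × 210 × (1−f)/f ≈ 8 × 210 × 3.75683 ≈ 6311.47 mg.

6311 mg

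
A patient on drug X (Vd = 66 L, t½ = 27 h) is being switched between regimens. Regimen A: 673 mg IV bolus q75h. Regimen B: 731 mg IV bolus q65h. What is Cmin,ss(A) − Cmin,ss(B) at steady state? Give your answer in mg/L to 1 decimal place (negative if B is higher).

Regimen A: f = (1/2)^(75/27) ≈ 0.1458; Cmin,ss = (673/66)·f/(1−f) ≈ 1.740 mg/L.
Regimen B: f = (1/2)^(65/27) ≈ 0.1885; Cmin,ss = (731/66)·f/(1−f) ≈ 2.573 mg/L.
Difference ≈ 1.740 − 2.573 ≈ -0.833 mg/L.

-0.8 mg/L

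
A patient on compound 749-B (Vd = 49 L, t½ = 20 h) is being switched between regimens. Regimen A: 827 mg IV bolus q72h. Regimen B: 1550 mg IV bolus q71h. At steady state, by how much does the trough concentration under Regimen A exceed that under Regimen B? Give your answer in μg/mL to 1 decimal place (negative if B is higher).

-1.4 μg/mL

Regimen A: f = (1/2)^(72/20) ≈ 0.0825; Cmin,ss = (827/49)·f/(1−f) ≈ 1.518 μg/mL.
Regimen B: f = (1/2)^(71/20) ≈ 0.0854; Cmin,ss = (1550/49)·f/(1−f) ≈ 2.954 μg/mL.
Difference ≈ 1.518 − 2.954 ≈ -1.436 μg/mL.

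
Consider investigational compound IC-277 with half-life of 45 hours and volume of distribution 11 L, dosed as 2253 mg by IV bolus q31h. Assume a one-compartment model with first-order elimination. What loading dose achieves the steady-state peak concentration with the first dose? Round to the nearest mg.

5934 mg

f = (1/2)^(31/45) ≈ 0.620331; accumulation ratio R = 1/(1−f) ≈ 2.63387.
Loading dose to hit Cmax,ss on first dose: D_load = D_maint·R ≈ 2253 × 2.63387 ≈ 5934.11 mg.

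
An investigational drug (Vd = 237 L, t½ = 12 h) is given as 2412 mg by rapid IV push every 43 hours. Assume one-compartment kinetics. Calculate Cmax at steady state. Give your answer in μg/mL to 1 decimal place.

τ/t½ = 43/12 ≈ 3.5833, so fraction remaining f = (1/2)^(43/12) ≈ 0.0834.
At steady state, accumulation factor R = 1/(1 − e^(−kτ)) ≈ 1.0910.
Each bolus raises the concentration by D/Vd = 2412/237 ≈ 10.177 μg/mL.
Steady-state peak Cmax,ss = C₀·R ≈ 10.177 × 1.0910 ≈ 11.103 μg/mL.

11.1 μg/mL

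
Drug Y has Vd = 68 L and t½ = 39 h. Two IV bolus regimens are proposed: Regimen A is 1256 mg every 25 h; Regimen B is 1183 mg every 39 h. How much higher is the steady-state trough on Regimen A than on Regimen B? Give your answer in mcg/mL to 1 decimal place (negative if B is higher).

Regimen A: f = (1/2)^(25/39) ≈ 0.6413; Cmin,ss = (1256/68)·f/(1−f) ≈ 33.023 mcg/mL.
Regimen B: f = (1/2)^(39/39) ≈ 0.5000; Cmin,ss = (1183/68)·f/(1−f) ≈ 17.397 mcg/mL.
Difference ≈ 33.023 − 17.397 ≈ 15.626 mcg/mL.

15.6 mcg/mL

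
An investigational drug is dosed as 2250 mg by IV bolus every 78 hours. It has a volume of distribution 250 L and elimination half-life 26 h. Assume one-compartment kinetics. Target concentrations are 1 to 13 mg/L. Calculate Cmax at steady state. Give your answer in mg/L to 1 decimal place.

10.3 mg/L

The dosing interval is 3 half-lives, so f = 2^(−3) = 0.125.
At steady state, R = 1/(1 − 0.125) = 8/7.
Single-dose peak C₀ = D/Vd = 2250/250 = 9 mg/L.
Steady-state peak Cmax,ss = C₀·R = 9 × 8/7 ≈ 10.286 mg/L.
Peak 10.3 mg/L vs MTC 13 mg/L: below toxic threshold.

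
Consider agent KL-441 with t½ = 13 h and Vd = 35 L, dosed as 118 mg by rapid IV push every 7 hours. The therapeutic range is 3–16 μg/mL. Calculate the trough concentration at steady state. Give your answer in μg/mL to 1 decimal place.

Over one 7-h interval, 7/13 ≈ 0.53846 half-lives elapse, leaving f ≈ 0.6885 of each dose.
At steady state, accumulation factor R = 1/(1 − e^(−kτ)) ≈ 3.2103.
Each bolus raises the concentration by D/Vd = 118/35 ≈ 3.371 μg/mL.
Cmax,ss = C₀/(1 − f) ≈ 3.371/0.3115 ≈ 10.822 μg/mL.
One interval later, Cmin,ss = Cmax,ss·e^(−kτ) ≈ 10.822 × 0.6885 ≈ 7.451 μg/mL.
Trough 7.5 μg/mL vs MEC 3 μg/mL: adequate.

7.5 μg/mL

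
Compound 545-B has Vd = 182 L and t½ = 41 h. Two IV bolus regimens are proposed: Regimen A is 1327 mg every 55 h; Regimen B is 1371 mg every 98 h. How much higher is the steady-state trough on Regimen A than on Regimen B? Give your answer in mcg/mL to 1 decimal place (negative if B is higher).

3.0 mcg/mL

Regimen A: f = (1/2)^(55/41) ≈ 0.3946; Cmin,ss = (1327/182)·f/(1−f) ≈ 4.752 mcg/mL.
Regimen B: f = (1/2)^(98/41) ≈ 0.1908; Cmin,ss = (1371/182)·f/(1−f) ≈ 1.776 mcg/mL.
Difference ≈ 4.752 − 1.776 ≈ 2.976 mcg/mL.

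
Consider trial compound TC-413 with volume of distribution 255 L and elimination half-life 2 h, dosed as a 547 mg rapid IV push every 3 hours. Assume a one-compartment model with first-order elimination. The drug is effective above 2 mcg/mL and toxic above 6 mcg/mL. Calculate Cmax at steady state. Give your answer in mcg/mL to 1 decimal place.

3.3 mcg/mL

k = ln2/t½ = ln2/2 ≈ 0.346574 h⁻¹; fraction remaining f = e^(−kτ) = e^(−0.346574×3) ≈ 0.3536.
At steady state, accumulation factor R = 1/(1 − e^(−kτ)) ≈ 1.5470.
Each bolus raises the concentration by D/Vd = 547/255 ≈ 2.145 mcg/mL.
Steady-state peak Cmax,ss = C₀·R ≈ 2.145 × 1.5470 ≈ 3.318 mcg/mL.
Peak 3.3 mcg/mL vs MTC 6 mcg/mL: below toxic threshold.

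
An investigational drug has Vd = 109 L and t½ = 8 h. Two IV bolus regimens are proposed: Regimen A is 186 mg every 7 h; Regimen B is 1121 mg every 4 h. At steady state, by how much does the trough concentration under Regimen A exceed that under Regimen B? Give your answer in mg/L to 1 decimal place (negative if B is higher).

-22.8 mg/L

Regimen A: f = (1/2)^(7/8) ≈ 0.5453; Cmin,ss = (186/109)·f/(1−f) ≈ 2.046 mg/L.
Regimen B: f = (1/2)^(4/8) ≈ 0.7071; Cmin,ss = (1121/109)·f/(1−f) ≈ 24.828 mg/L.
Difference ≈ 2.046 − 24.828 ≈ -22.782 mg/L.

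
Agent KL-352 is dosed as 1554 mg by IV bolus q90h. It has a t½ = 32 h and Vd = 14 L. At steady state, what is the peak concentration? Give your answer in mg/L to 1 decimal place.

k = ln2/t½ = ln2/32 ≈ 0.021661 h⁻¹; fraction remaining f = e^(−kτ) = e^(−0.021661×90) ≈ 0.1423.
Accumulation ratio R = 1/(1 − f) ≈ 1/0.8577 ≈ 1.1659.
Single-dose peak C₀ = D/Vd = 1554/14 ≈ 111.000 mg/L.
Steady-state peak Cmax,ss = C₀·R ≈ 111.000 × 1.1659 ≈ 129.415 mg/L.

129.4 mg/L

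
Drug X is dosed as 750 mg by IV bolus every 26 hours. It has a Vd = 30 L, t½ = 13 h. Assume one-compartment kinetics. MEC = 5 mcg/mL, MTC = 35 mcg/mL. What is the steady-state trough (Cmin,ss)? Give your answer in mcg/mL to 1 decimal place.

8.3 mcg/mL

τ = 26 h = 2 half-lives, so f = (1/2)^2 = 0.25.
Accumulation ratio R = 1/(1 − f) = 1/0.75 = 4/3.
Single-dose peak C₀ = D/Vd = 750/30 = 25 mcg/mL.
Steady-state peak Cmax,ss = C₀·R = 25 × 4/3 ≈ 33.333 mcg/mL.
Steady-state trough Cmin,ss = Cmax,ss·f ≈ 33.333 × 0.25 ≈ 8.333 mcg/mL.
Trough 8.3 mcg/mL vs MEC 5 mcg/mL: adequate.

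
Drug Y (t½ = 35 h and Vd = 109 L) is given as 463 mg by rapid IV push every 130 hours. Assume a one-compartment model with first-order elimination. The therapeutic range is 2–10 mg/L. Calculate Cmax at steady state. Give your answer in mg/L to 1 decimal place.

Over one 130-h interval, 130/35 ≈ 3.7143 half-lives elapse, leaving f ≈ 0.0762 of each dose.
Accumulation ratio R = 1/(1 − f) ≈ 1/0.9238 ≈ 1.0825.
Each bolus raises the concentration by D/Vd = 463/109 ≈ 4.248 mg/L.
Steady-state peak Cmax,ss = C₀·R ≈ 4.248 × 1.0825 ≈ 4.598 mg/L.
Peak 4.6 mg/L vs MTC 10 mg/L: below toxic threshold.

4.6 mg/L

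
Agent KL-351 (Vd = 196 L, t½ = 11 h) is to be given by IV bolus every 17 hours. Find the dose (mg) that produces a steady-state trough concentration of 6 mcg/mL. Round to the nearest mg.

τ/t½ = 17/11 ≈ 1.5455, so f = (1/2)^(17/11) ≈ 0.342588.
Cmin,ss = (D/Vd)·f/(1−f), so D = Cmin,ss·Vd·(1−f)/f.
D = 6 × 196 × (1−f)/f ≈ 6 × 196 × 1.91896 ≈ 2256.70 mg.

2257 mg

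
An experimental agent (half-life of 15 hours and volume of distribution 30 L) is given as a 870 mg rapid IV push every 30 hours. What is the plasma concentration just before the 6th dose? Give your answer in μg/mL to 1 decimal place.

f = (1/2)^(τ/t½) = (1/2)^(30/15) ≈ 0.2500.
C₀ = D/Vd = 870/30 ≈ 29.000 μg/mL.
Before the 6th dose, 5 doses have been given. Superposition: Cmin = C₀·(f + f² + … + f^5).
≈ 29.000 × (0.2500 + 0.0625 + 0.0156 + 0.0039 + 0.0010) ≈ 29.000 × 0.3330 ≈ 9.657 μg/mL.

9.7 μg/mL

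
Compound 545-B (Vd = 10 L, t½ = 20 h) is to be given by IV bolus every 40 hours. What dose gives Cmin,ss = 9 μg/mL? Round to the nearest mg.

270 mg

τ/t½ = 40/20 ≈ 2, so f = (1/2)^(40/20) ≈ 0.250000.
Cmin,ss = (D/Vd)·f/(1−f), so D = Cmin,ss·Vd·(1−f)/f.
D = 9 × 10 × (1−f)/f ≈ 9 × 10 × 3.00000 ≈ 270.00 mg.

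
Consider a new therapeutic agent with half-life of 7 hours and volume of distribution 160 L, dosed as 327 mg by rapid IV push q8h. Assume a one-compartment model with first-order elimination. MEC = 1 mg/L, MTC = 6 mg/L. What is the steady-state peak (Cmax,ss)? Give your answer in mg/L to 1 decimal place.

3.7 mg/L

τ/t½ = 8/7 ≈ 1.1429, so fraction remaining f = (1/2)^(8/7) ≈ 0.4529.
At steady state, accumulation factor R = 1/(1 − e^(−kτ)) ≈ 1.8278.
Single-dose peak C₀ = D/Vd = 327/160 ≈ 2.044 mg/L.
Steady-state peak Cmax,ss = C₀·R ≈ 2.044 × 1.8278 ≈ 3.736 mg/L.
Peak 3.7 mg/L vs MTC 6 mg/L: below toxic threshold.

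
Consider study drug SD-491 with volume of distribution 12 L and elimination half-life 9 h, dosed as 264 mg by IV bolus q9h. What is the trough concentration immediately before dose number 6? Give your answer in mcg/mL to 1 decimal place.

21.3 mcg/mL

f = (1/2)^(τ/t½) = (1/2)^(9/9) ≈ 0.5000.
C₀ = D/Vd = 264/12 ≈ 22.000 mcg/mL.
Before the 6th dose, 5 doses have been given. Superposition: Cmin = C₀·(f + f² + … + f^5).
≈ 22.000 × (0.5000 + 0.2500 + 0.1250 + 0.0625 + 0.0313) ≈ 22.000 × 0.9688 ≈ 21.314 mcg/mL.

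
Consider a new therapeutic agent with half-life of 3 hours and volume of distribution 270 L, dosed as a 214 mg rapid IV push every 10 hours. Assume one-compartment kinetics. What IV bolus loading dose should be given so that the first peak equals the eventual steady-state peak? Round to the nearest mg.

238 mg

f = (1/2)^(10/3) ≈ 0.099213; accumulation ratio R = 1/(1−f) ≈ 1.11014.
Loading dose to hit Cmax,ss on first dose: D_load = D_maint·R ≈ 214 × 1.11014 ≈ 237.57 mg.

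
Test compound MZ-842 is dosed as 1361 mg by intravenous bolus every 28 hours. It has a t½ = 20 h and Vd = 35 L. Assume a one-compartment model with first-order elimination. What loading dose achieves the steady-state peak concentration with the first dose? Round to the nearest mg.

f = (1/2)^(28/20) ≈ 0.378929; accumulation ratio R = 1/(1−f) ≈ 1.61012.
Loading dose to hit Cmax,ss on first dose: D_load = D_maint·R ≈ 1361 × 1.61012 ≈ 2191.37 mg.

2191 mg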